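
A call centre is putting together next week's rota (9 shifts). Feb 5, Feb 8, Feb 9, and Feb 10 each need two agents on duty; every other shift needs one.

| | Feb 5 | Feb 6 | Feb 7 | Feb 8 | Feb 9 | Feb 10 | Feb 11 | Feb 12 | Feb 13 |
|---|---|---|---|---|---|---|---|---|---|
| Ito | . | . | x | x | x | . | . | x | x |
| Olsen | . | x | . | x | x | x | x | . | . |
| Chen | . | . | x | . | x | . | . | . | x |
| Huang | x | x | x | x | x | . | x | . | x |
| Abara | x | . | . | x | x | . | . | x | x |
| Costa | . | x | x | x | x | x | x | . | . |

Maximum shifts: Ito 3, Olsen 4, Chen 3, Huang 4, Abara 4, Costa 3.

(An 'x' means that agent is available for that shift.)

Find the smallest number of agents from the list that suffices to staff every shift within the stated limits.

4

13 slots to fill and no one can take more than 4, so at least ⌈13/4⌉ = 4 agents are needed.
Olsen, Huang, Abara, and Costa alone can cover everything: Feb 5→Huang+Abara, Feb 6→Olsen, Feb 7→Huang, Feb 8→Olsen+Huang, Feb 9→Abara+Costa, Feb 10→Olsen+Costa, Feb 11→Olsen, Feb 12→Abara, Feb 13→Huang.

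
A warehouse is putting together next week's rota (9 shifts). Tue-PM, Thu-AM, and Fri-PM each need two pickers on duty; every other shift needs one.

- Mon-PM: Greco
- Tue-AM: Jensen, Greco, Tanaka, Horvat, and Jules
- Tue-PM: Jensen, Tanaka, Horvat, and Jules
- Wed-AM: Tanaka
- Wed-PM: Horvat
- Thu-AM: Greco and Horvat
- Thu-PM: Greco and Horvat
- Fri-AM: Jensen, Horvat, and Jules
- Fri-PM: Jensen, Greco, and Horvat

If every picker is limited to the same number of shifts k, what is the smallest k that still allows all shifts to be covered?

With 5 pickers and 12 worker-slots to fill, someone must work at least ⌈12/5⌉ = 3 shifts, so k ≥ 3.
k = 3 works: Mon-PM→Greco, Tue-AM→Jensen, Tue-PM→Tanaka+Jules, Wed-AM→Tanaka, Wed-PM→Horvat, Thu-AM→Greco+Horvat, Thu-PM→Greco, Fri-AM→Jensen, Fri-PM→Jensen+Horvat.
Loads: Jensen 3, Greco 3, Tanaka 2, Horvat 3, Jules 1 — all ≤ 3.

3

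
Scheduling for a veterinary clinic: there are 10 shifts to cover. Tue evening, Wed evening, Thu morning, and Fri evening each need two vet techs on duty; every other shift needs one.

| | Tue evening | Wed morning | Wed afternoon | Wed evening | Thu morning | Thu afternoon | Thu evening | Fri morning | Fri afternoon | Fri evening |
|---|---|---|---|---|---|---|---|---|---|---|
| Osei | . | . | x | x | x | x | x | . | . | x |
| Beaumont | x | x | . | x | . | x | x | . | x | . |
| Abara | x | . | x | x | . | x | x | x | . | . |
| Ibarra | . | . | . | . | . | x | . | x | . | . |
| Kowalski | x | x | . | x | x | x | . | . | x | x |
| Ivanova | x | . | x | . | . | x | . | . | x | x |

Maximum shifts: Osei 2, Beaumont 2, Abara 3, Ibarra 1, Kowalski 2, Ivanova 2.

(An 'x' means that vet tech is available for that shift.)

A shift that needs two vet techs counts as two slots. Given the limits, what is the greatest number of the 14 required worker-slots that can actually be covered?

Total capacity across all vet techs is 2+2+3+1+2+2 = 12, and 14 slots are needed, so at most 12 can be filled.
An assignment achieving 12: Tue evening→Abara+Ivanova, Wed morning→Beaumont, Wed afternoon→Osei, Wed evening→Abara, Thu morning→Osei+Kowalski, Thu afternoon→Ibarra, Thu evening→Beaumont, Fri morning→Abara, Fri afternoon→Kowalski, Fri evening→Ivanova.
Loads: Osei 2/2, Beaumont 2/2, Abara 3/3, Ibarra 1/1, Kowalski 2/2, Ivanova 2/2.

12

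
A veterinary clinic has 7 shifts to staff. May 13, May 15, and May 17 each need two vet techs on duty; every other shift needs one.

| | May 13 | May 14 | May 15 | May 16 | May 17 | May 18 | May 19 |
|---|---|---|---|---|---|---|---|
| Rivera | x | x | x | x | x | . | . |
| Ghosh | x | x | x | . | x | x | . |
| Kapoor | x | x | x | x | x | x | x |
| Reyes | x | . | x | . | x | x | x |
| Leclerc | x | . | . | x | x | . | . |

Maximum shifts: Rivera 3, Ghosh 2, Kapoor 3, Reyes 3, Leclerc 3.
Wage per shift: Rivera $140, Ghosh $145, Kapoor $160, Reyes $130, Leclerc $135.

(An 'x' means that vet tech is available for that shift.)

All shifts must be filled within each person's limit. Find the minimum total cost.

$1360

Picking the cheapest available vet tech for each shift independently would cost $1335, but that ignores the shift limits.
An optimal schedule: May 13→Leclerc+Rivera, May 14→Rivera, May 15→Reyes+Rivera, May 16→Leclerc, May 17→Leclerc+Ghosh, May 18→Reyes, May 19→Reyes.
Total: 135 + 140 + 140 + 130 + 140 + 135 + 135 + 145 + 130 + 130 = $1360.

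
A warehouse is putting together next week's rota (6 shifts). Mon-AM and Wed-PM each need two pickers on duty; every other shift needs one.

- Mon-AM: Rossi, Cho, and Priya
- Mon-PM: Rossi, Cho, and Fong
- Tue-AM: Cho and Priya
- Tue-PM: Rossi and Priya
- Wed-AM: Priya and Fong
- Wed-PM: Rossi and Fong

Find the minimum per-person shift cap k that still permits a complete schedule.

With 4 pickers and 8 worker-slots to fill, someone must work at least ⌈8/4⌉ = 2 shifts, so k ≥ 2.
k = 2 works: Mon-AM→Cho+Priya, Mon-PM→Fong, Tue-AM→Cho, Tue-PM→Rossi, Wed-AM→Priya, Wed-PM→Rossi+Fong.
Loads: Rossi 2, Cho 2, Priya 2, Fong 2 — all ≤ 2.

2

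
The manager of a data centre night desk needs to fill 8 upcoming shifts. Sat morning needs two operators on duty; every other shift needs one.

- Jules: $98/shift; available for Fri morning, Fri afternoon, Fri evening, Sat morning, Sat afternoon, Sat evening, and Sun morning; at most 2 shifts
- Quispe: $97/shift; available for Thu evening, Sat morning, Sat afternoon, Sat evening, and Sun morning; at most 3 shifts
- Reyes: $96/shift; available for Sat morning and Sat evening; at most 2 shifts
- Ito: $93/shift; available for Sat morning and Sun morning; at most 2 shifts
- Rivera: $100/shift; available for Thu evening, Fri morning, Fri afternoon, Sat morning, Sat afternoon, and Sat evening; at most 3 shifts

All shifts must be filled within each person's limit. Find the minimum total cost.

$868

Fri evening can only be covered by Jules, so that assignment is forced.
Picking the cheapest available operator for each shift independently would cost $866, but that ignores the shift limits.
An optimal schedule: Thu evening→Quispe, Fri morning→Jules, Fri afternoon→Rivera, Fri evening→Jules, Sat morning→Ito+Reyes, Sat afternoon→Quispe, Sat evening→Reyes, Sun morning→Ito.
Total: 97 + 98 + 100 + 98 + 93 + 96 + 97 + 96 + 93 = $868.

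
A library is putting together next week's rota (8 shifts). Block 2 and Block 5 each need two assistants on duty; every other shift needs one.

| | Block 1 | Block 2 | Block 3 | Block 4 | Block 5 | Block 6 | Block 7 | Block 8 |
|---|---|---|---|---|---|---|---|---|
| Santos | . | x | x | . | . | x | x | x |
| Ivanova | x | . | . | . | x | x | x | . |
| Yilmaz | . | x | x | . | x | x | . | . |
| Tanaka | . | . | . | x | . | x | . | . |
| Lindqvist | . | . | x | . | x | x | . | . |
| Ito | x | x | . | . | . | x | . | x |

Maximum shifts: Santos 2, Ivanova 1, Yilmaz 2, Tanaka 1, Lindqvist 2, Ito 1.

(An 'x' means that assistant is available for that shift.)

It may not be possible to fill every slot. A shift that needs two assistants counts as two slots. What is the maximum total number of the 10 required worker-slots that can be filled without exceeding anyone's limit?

Total capacity across all assistants is 2+1+2+1+2+1 = 9, and 10 slots are needed, so at most 9 can be filled.
An assignment achieving 9: Block 1→Ivanova, Block 2→Yilmaz+Ito, Block 3→Yilmaz, Block 4→Tanaka, Block 5→Lindqvist, Block 6→Lindqvist, Block 7→Santos, Block 8→Santos.
Loads: Santos 2/2, Ivanova 1/1, Yilmaz 2/2, Tanaka 1/1, Lindqvist 2/2, Ito 1/1.

9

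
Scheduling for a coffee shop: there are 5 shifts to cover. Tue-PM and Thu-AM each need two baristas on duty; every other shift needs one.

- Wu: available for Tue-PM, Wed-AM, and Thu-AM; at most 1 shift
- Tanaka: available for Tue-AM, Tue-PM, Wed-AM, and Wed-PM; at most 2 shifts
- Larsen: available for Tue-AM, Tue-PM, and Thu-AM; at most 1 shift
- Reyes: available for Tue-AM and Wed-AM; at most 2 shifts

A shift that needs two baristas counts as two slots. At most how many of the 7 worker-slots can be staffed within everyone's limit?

Total capacity across all baristas is 1+2+1+2 = 6, and 7 slots are needed, so at most 6 can be filled.
An assignment achieving 6: Tue-AM→Reyes, Tue-PM→Tanaka, Wed-AM→Reyes, Wed-PM→Tanaka, Thu-AM→Wu+Larsen.
Loads: Wu 1/1, Tanaka 2/2, Larsen 1/1, Reyes 2/2.

6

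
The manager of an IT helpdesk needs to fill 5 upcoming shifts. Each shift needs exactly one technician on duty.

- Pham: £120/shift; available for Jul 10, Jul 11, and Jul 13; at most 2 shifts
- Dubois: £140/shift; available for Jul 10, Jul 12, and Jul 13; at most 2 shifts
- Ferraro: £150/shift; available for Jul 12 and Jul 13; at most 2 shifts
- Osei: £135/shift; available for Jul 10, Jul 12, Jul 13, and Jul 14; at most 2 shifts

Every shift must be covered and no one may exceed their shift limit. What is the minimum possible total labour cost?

£650

Jul 11 can only be covered by Pham, so that assignment is forced.
Jul 14 can only be covered by Osei, so that assignment is forced.
Picking the cheapest available technician for each shift independently would cost £630, but that ignores the shift limits.
An optimal schedule: Jul 10→Pham, Jul 11→Pham, Jul 12→Osei, Jul 13→Dubois, Jul 14→Osei.
Total: 120 + 120 + 135 + 140 + 135 = £650.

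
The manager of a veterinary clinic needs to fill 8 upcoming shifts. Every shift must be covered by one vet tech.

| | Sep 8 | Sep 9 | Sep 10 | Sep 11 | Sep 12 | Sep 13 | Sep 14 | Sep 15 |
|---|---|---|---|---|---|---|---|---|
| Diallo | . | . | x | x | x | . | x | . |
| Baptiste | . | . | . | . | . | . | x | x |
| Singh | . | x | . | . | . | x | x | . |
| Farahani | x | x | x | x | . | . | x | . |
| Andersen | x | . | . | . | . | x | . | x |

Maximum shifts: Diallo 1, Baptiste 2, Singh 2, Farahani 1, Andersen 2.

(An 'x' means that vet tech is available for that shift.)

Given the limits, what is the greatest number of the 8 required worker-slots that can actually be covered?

Total capacity across all vet techs is 1+2+2+1+2 = 8, and 8 slots are needed, so at most 8 can be filled.
Shifts {Sep 10, Sep 11, Sep 12} need 3 slots but only Diallo and Farahani are available for them, supplying at most 2 — so at least 1 slot must go unfilled.
An assignment achieving 7: Sep 8→Andersen, Sep 9→Singh, Sep 10→Farahani, Sep 12→Diallo, Sep 13→Singh, Sep 14→Baptiste, Sep 15→Baptiste.
Loads: Diallo 1/1, Baptiste 2/2, Singh 2/2, Farahani 1/1, Andersen 1/2.

7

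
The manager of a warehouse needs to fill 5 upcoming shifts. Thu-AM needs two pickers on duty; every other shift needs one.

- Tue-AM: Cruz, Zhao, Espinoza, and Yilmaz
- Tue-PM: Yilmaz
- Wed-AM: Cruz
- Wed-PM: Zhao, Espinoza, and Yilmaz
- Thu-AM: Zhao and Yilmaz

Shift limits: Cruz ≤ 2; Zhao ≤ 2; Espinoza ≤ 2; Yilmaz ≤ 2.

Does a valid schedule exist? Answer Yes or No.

Yes

Tue-PM can only be covered by Yilmaz, so that assignment is forced.
Wed-AM can only be covered by Cruz, so that assignment is forced.
Thu-AM can only be covered by Zhao and Yilmaz, so that assignment is forced.
One valid schedule: Tue-AM→Cruz, Tue-PM→Yilmaz, Wed-AM→Cruz, Wed-PM→Zhao, Thu-AM→Zhao+Yilmaz.
Loads: Cruz 2/2, Zhao 2/2, Espinoza 0/2, Yilmaz 2/2 — all within limits.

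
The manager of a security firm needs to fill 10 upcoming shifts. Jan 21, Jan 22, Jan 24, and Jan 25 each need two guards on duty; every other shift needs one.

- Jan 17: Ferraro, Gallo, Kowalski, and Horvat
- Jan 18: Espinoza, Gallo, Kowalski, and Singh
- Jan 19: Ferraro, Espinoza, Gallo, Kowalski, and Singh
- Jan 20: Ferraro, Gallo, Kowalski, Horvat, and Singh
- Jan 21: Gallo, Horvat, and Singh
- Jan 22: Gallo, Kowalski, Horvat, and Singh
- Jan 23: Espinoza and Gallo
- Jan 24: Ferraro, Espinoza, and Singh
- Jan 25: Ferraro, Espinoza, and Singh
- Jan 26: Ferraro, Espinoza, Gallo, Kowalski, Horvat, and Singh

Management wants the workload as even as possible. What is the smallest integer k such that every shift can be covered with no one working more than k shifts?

With 6 guards and 14 worker-slots to fill, someone must work at least ⌈14/6⌉ = 3 shifts, so k ≥ 3.
k = 3 works: Jan 17→Ferraro, Jan 18→Gallo, Jan 19→Gallo, Jan 20→Kowalski, Jan 21→Gallo+Horvat, Jan 22→Kowalski+Horvat, Jan 23→Espinoza, Jan 24→Ferraro+Espinoza, Jan 25→Ferraro+Espinoza, Jan 26→Kowalski.
Loads: Ferraro 3, Espinoza 3, Gallo 3, Kowalski 3, Horvat 2, Singh 0 — all ≤ 3.

3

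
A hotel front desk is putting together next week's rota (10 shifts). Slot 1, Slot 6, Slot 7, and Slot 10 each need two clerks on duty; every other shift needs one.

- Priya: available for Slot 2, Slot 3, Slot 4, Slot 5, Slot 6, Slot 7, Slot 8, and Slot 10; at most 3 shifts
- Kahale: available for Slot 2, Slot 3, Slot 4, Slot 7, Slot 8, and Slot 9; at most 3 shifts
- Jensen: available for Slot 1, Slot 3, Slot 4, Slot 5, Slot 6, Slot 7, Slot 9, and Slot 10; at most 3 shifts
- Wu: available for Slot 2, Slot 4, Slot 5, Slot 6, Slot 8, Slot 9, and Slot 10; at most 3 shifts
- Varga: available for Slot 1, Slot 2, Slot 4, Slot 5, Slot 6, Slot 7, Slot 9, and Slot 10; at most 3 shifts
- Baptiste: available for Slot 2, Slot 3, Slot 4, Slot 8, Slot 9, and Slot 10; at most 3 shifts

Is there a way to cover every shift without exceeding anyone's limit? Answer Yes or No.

Yes

Slot 1 can only be covered by Jensen and Varga, so that assignment is forced.
One valid schedule: Slot 1→Jensen+Varga, Slot 2→Kahale, Slot 3→Priya, Slot 4→Kahale, Slot 5→Priya, Slot 6→Jensen+Wu, Slot 7→Jensen+Varga, Slot 8→Priya, Slot 9→Kahale, Slot 10→Wu+Varga.
Loads: Priya 3/3, Kahale 3/3, Jensen 3/3, Wu 2/3, Varga 3/3, Baptiste 0/3 — all within limits.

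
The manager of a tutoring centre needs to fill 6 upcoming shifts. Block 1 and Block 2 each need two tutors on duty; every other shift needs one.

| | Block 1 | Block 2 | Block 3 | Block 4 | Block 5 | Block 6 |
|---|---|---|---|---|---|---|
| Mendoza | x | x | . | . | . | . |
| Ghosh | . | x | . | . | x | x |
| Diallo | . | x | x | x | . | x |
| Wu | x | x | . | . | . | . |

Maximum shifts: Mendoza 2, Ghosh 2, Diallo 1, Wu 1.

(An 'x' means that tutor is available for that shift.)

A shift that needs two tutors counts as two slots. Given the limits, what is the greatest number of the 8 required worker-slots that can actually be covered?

6

Total capacity across all tutors is 2+2+1+1 = 6, and 8 slots are needed, so at most 6 can be filled.
An assignment achieving 6: Block 1→Mendoza+Wu, Block 2→Mendoza, Block 3→Diallo, Block 5→Ghosh, Block 6→Ghosh.
Loads: Mendoza 2/2, Ghosh 2/2, Diallo 1/1, Wu 1/1.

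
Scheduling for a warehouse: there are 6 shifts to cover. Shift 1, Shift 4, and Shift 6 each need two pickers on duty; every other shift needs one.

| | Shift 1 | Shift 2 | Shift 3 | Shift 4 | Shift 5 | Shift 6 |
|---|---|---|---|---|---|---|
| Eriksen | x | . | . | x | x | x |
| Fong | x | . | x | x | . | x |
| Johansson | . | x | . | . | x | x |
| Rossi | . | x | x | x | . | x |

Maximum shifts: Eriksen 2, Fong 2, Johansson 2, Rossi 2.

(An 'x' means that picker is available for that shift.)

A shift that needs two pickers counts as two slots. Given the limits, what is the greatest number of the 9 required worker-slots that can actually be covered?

8

Total capacity across all pickers is 2+2+2+2 = 8, and 9 slots are needed, so at most 8 can be filled.
An assignment achieving 8: Shift 1→Eriksen+Fong, Shift 2→Johansson, Shift 3→Fong, Shift 4→Rossi, Shift 5→Eriksen, Shift 6→Johansson+Rossi.
Loads: Eriksen 2/2, Fong 2/2, Johansson 2/2, Rossi 2/2.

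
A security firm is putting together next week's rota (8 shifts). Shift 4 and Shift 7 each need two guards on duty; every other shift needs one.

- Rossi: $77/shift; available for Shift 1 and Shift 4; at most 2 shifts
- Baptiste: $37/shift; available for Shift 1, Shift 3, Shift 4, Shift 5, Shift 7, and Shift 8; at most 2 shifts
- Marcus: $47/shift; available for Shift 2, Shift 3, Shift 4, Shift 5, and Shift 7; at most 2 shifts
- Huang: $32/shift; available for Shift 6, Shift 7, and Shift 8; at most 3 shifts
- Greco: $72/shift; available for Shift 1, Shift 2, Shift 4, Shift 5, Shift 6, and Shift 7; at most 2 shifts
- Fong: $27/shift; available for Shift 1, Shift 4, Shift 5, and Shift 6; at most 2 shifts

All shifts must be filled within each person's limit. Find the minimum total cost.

$390

Picking the cheapest available guard for each shift independently would cost $330, but that ignores the shift limits.
An optimal schedule: Shift 1→Fong, Shift 2→Marcus, Shift 3→Baptiste, Shift 4→Marcus+Greco, Shift 5→Fong, Shift 6→Huang, Shift 7→Huang+Baptiste, Shift 8→Huang.
Total: 27 + 47 + 37 + 47 + 72 + 27 + 32 + 32 + 37 + 32 = $390.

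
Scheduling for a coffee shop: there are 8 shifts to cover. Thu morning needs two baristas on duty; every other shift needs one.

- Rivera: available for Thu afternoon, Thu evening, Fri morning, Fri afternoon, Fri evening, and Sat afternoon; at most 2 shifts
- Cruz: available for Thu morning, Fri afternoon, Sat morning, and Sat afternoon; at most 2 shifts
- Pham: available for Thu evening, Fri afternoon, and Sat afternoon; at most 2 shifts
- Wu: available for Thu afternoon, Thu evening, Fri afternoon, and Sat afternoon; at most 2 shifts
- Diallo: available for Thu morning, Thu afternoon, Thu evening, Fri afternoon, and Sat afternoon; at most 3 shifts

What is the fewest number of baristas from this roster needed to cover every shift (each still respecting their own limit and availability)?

4

9 slots to fill and no one can take more than 3, so at least ⌈9/3⌉ = 3 baristas are needed.
Any 3 baristas together have capacity at most 3+2+2 = 7 < 9 slots, so 3 can never suffice.
Rivera, Cruz, Pham, and Diallo alone can cover everything: Thu morning→Cruz+Diallo, Thu afternoon→Diallo, Thu evening→Pham, Fri morning→Rivera, Fri afternoon→Pham, Fri evening→Rivera, Sat morning→Cruz, Sat afternoon→Diallo.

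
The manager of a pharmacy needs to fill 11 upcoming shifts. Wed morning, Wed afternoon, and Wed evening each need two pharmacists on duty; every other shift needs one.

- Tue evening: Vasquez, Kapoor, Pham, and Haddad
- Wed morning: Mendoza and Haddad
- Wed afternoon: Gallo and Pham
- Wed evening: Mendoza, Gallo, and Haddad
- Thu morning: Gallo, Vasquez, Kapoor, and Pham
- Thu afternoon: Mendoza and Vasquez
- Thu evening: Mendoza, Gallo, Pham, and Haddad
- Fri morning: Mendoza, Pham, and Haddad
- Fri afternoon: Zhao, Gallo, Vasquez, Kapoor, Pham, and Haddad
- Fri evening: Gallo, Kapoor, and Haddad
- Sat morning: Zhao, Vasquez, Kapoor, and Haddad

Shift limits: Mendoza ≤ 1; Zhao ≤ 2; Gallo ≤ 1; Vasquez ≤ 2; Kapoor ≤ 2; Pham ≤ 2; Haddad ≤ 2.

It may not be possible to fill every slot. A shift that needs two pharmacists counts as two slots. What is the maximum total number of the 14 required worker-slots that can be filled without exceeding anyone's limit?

Total capacity across all pharmacists is 1+2+1+2+2+2+2 = 12, and 14 slots are needed, so at most 12 can be filled.
An assignment achieving 12: Tue evening→Vasquez, Wed morning→Mendoza+Haddad, Wed afternoon→Gallo+Pham, Wed evening→Haddad, Thu morning→Kapoor, Thu afternoon→Vasquez, Fri morning→Pham, Fri afternoon→Zhao, Fri evening→Kapoor, Sat morning→Zhao.
Loads: Mendoza 1/1, Zhao 2/2, Gallo 1/1, Vasquez 2/2, Kapoor 2/2, Pham 2/2, Haddad 2/2.

12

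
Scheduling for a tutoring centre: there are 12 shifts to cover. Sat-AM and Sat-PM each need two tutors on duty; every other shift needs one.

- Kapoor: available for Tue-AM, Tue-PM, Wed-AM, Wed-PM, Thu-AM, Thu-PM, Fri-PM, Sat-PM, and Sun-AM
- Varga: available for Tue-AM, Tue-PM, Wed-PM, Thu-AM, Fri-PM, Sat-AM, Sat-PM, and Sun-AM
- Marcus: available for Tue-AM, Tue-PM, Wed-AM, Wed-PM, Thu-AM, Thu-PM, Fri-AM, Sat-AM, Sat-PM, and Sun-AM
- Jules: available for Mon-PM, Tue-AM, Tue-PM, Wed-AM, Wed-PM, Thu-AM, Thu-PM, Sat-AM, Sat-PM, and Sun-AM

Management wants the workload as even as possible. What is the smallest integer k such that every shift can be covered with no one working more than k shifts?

With 4 tutors and 14 worker-slots to fill, someone must work at least ⌈14/4⌉ = 4 shifts, so k ≥ 4.
k = 4 works: Mon-PM→Jules, Tue-AM→Kapoor, Tue-PM→Varga, Wed-AM→Kapoor, Wed-PM→Varga, Thu-AM→Varga, Thu-PM→Kapoor, Fri-AM→Marcus, Fri-PM→Kapoor, Sat-AM→Varga+Marcus, Sat-PM→Marcus+Jules, Sun-AM→Marcus.
Loads: Kapoor 4, Varga 4, Marcus 4, Jules 2 — all ≤ 4.

4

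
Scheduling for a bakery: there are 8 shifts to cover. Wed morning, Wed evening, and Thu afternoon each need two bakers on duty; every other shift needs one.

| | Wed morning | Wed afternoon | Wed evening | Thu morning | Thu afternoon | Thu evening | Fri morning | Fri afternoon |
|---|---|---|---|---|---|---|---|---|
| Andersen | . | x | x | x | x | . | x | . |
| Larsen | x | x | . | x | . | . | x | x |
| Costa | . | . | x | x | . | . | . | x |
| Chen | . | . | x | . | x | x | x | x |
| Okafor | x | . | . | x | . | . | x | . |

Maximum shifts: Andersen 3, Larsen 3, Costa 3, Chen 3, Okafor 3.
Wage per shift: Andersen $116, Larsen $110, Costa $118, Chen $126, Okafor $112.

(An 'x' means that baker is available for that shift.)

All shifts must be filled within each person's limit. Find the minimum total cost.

$1268

Wed morning can only be covered by Larsen and Okafor, so that assignment is forced.
Thu afternoon can only be covered by Andersen and Chen, so that assignment is forced.
Thu evening can only be covered by Chen, so that assignment is forced.
Picking the cheapest available baker for each shift independently would cost $1264, but that ignores the shift limits.
An optimal schedule: Wed morning→Larsen+Okafor, Wed afternoon→Larsen, Wed evening→Andersen+Costa, Thu morning→Okafor, Thu afternoon→Andersen+Chen, Thu evening→Chen, Fri morning→Okafor, Fri afternoon→Larsen.
Total: 110 + 112 + 110 + 116 + 118 + 112 + 116 + 126 + 126 + 112 + 110 = $1268.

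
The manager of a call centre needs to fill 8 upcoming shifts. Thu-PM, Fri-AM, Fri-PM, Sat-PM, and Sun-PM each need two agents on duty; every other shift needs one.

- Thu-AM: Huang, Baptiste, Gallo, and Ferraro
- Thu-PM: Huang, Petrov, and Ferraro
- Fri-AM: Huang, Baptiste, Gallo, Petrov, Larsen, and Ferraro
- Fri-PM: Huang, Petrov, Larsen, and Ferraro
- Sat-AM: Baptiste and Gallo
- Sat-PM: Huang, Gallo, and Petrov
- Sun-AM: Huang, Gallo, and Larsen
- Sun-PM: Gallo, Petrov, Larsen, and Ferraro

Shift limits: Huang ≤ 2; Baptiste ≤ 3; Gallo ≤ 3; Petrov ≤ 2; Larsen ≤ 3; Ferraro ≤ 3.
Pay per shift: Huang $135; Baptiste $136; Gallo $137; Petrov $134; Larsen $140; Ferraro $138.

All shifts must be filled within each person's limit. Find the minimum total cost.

Picking the cheapest available agent for each shift independently would cost $1753, but that ignores the shift limits.
An optimal schedule: Thu-AM→Baptiste, Thu-PM→Petrov+Huang, Fri-AM→Baptiste+Ferraro, Fri-PM→Huang+Ferraro, Sat-AM→Baptiste, Sat-PM→Petrov+Gallo, Sun-AM→Gallo, Sun-PM→Gallo+Ferraro.
Total: 136 + 134 + 135 + 136 + 138 + 135 + 138 + 136 + 134 + 137 + 137 + 137 + 138 = $1771.

$1771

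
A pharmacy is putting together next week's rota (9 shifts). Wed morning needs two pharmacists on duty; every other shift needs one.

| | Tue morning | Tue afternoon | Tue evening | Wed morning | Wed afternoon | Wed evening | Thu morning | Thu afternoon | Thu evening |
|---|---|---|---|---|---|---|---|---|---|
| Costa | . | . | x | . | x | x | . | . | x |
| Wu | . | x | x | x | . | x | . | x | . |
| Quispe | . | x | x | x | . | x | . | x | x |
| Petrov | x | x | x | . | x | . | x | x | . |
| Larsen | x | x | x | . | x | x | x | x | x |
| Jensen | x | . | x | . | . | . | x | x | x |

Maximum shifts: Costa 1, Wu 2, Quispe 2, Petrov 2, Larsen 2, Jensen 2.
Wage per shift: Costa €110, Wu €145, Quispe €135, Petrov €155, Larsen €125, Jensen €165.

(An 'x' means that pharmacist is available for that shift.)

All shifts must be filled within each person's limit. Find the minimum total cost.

€1395

Wed morning can only be covered by Wu and Quispe, so that assignment is forced.
Picking the cheapest available pharmacist for each shift independently would cost €1220, but that ignores the shift limits.
An optimal schedule: Tue morning→Petrov, Tue afternoon→Wu, Tue evening→Jensen, Wed morning→Wu+Quispe, Wed afternoon→Costa, Wed evening→Quispe, Thu morning→Petrov, Thu afternoon→Larsen, Thu evening→Larsen.
Total: 155 + 145 + 165 + 145 + 135 + 110 + 135 + 155 + 125 + 125 = €1395.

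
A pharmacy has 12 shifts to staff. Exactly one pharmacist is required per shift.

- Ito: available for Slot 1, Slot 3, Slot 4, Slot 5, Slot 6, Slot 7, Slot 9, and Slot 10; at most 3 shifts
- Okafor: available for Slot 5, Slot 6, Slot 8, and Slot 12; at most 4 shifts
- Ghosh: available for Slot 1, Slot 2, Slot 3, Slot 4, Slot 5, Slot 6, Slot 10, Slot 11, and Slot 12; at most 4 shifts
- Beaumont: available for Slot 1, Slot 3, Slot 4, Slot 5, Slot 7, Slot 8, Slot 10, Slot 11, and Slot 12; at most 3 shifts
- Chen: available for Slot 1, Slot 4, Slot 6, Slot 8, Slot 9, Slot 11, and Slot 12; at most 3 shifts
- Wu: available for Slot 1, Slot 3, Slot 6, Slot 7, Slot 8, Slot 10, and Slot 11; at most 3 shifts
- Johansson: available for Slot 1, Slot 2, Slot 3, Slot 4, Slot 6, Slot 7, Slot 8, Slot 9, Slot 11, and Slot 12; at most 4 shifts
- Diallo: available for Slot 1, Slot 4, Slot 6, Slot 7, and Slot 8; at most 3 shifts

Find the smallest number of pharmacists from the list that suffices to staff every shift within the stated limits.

3

12 slots to fill and no one can take more than 4, so at least ⌈12/4⌉ = 3 pharmacists are needed.
Okafor, Ghosh, and Johansson alone can cover everything: Slot 1→Ghosh, Slot 2→Ghosh, Slot 3→Ghosh, Slot 4→Johansson, Slot 5→Okafor, Slot 6→Okafor, Slot 7→Johansson, Slot 8→Okafor, Slot 9→Johansson, Slot 10→Ghosh, Slot 11→Johansson, Slot 12→Okafor.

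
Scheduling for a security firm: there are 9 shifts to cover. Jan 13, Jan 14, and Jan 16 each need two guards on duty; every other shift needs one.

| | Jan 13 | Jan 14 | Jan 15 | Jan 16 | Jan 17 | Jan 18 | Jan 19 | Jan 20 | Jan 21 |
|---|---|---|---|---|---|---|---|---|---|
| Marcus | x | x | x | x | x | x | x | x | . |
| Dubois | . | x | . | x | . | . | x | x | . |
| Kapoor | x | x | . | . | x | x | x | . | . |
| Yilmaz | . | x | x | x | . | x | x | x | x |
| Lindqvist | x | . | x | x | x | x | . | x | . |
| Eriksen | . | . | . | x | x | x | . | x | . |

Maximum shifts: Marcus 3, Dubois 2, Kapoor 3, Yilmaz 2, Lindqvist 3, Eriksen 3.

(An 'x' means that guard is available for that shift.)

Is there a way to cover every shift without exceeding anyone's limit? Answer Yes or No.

Yes

Jan 21 can only be covered by Yilmaz, so that assignment is forced.
One valid schedule: Jan 13→Marcus+Kapoor, Jan 14→Kapoor+Yilmaz, Jan 15→Marcus, Jan 16→Lindqvist+Eriksen, Jan 17→Marcus, Jan 18→Kapoor, Jan 19→Dubois, Jan 20→Dubois, Jan 21→Yilmaz.
Loads: Marcus 3/3, Dubois 2/2, Kapoor 3/3, Yilmaz 2/2, Lindqvist 1/3, Eriksen 1/3 — all within limits.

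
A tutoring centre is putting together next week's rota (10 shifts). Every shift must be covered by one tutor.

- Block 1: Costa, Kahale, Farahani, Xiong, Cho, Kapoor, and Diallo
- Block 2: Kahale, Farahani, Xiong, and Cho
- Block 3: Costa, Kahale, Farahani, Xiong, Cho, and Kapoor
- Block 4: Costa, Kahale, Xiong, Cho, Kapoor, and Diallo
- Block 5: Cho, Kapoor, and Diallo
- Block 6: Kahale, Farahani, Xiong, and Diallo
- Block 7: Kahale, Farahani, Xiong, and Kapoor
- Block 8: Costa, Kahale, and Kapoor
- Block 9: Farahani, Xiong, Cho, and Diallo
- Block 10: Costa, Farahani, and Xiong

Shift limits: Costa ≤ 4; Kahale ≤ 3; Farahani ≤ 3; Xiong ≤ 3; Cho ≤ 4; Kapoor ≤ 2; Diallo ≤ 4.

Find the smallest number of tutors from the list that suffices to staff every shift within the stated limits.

10 slots to fill and no one can take more than 4, so at least ⌈10/4⌉ = 3 tutors are needed.
Costa, Kahale, and Cho alone can cover everything: Block 1→Costa, Block 2→Kahale, Block 3→Costa, Block 4→Cho, Block 5→Cho, Block 6→Kahale, Block 7→Kahale, Block 8→Costa, Block 9→Cho, Block 10→Costa.

3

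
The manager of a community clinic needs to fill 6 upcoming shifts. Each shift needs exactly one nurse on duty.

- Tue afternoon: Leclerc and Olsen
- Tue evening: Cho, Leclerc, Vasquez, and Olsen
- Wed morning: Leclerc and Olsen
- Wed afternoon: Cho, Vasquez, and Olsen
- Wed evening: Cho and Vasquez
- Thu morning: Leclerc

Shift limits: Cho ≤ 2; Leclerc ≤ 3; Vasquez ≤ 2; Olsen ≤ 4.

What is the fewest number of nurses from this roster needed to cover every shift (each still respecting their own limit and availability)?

3

6 slots to fill and no one can take more than 4, so at least ⌈6/4⌉ = 2 nurses are needed.
No set of 2 nurses can cover every shift (each such set leaves at least one shift with no one available or exceeds a cap).
Cho, Leclerc, and Vasquez alone can cover everything: Tue afternoon→Leclerc, Tue evening→Vasquez, Wed morning→Leclerc, Wed afternoon→Cho, Wed evening→Cho, Thu morning→Leclerc.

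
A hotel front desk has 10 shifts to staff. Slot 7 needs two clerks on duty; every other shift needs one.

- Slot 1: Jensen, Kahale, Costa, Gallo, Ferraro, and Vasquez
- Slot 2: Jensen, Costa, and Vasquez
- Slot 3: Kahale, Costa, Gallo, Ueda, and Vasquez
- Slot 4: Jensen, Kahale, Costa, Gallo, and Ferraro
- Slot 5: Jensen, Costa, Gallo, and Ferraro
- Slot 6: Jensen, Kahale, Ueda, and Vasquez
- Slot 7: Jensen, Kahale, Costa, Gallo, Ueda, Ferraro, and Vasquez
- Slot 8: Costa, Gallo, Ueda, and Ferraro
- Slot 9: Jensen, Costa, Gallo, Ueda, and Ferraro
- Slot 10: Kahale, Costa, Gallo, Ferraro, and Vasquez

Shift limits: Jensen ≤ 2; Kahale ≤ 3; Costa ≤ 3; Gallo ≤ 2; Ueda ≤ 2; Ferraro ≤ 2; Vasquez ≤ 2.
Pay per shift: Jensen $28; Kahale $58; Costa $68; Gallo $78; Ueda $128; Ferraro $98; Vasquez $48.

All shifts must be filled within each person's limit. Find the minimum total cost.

Picking the cheapest available clerk for each shift independently would cost $408, but that ignores the shift limits.
An optimal schedule: Slot 1→Kahale, Slot 2→Jensen, Slot 3→Vasquez, Slot 4→Kahale, Slot 5→Jensen, Slot 6→Vasquez, Slot 7→Costa+Gallo, Slot 8→Costa, Slot 9→Costa, Slot 10→Kahale.
Total: 58 + 28 + 48 + 58 + 28 + 48 + 68 + 78 + 68 + 68 + 58 = $608.

$608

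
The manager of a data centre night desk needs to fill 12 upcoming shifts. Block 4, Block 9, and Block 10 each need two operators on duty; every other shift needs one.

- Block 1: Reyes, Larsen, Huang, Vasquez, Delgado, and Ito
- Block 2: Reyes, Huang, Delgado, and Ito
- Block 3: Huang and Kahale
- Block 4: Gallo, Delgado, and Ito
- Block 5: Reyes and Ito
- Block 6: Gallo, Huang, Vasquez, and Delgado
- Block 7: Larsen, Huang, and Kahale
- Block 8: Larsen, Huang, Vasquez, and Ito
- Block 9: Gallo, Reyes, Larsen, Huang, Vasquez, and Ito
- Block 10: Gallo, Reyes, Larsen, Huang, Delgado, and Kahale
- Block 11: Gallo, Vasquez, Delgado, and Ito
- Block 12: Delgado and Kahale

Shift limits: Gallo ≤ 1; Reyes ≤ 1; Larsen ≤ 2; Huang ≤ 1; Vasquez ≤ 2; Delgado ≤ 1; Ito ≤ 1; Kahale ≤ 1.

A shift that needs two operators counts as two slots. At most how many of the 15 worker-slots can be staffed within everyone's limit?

10

Total capacity across all operators is 1+1+2+1+2+1+1+1 = 10, and 15 slots are needed, so at most 10 can be filled.
An assignment achieving 10: Block 3→Huang, Block 4→Gallo+Ito, Block 5→Reyes, Block 6→Vasquez, Block 7→Larsen, Block 8→Larsen, Block 10→Kahale, Block 11→Vasquez, Block 12→Delgado.
Loads: Gallo 1/1, Reyes 1/1, Larsen 2/2, Huang 1/1, Vasquez 2/2, Delgado 1/1, Ito 1/1, Kahale 1/1.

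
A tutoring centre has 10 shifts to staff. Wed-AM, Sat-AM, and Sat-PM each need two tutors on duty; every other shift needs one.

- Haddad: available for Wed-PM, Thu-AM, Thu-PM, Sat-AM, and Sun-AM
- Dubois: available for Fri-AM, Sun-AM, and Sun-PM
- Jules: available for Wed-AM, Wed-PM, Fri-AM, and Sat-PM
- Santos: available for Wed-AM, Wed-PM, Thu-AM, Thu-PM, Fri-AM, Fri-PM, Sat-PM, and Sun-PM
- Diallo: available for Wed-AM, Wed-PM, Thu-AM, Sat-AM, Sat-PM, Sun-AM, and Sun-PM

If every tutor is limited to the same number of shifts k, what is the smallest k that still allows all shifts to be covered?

With 5 tutors and 13 worker-slots to fill, someone must work at least ⌈13/5⌉ = 3 shifts, so k ≥ 3.
k = 3 works: Wed-AM→Jules+Santos, Wed-PM→Jules, Thu-AM→Haddad, Thu-PM→Haddad, Fri-AM→Dubois, Fri-PM→Santos, Sat-AM→Haddad+Diallo, Sat-PM→Jules+Santos, Sun-AM→Dubois, Sun-PM→Dubois.
Loads: Haddad 3, Dubois 3, Jules 3, Santos 3, Diallo 1 — all ≤ 3.

3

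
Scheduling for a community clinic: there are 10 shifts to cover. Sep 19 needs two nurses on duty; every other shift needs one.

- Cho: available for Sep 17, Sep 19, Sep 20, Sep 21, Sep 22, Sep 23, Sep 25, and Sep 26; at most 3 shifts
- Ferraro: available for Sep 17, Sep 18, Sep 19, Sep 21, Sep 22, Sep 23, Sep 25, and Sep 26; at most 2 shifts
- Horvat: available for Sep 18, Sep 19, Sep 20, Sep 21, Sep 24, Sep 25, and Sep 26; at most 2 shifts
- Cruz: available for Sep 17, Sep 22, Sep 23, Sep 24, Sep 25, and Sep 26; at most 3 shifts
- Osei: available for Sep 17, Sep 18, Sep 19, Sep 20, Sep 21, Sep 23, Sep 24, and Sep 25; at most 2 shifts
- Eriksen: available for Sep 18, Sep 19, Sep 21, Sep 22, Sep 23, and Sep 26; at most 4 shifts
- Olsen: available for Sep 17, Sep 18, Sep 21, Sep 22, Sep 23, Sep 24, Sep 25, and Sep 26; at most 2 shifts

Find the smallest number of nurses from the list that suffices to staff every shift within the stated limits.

11 slots to fill and no one can take more than 4, so at least ⌈11/4⌉ = 3 nurses are needed.
Any 3 nurses together have capacity at most 4+3+3 = 10 < 11 slots, so 3 can never suffice.
Cho, Ferraro, Horvat, and Eriksen alone can cover everything: Sep 17→Cho, Sep 18→Ferraro, Sep 19→Horvat+Eriksen, Sep 20→Cho, Sep 21→Eriksen, Sep 22→Cho, Sep 23→Eriksen, Sep 24→Horvat, Sep 25→Ferraro, Sep 26→Eriksen.

4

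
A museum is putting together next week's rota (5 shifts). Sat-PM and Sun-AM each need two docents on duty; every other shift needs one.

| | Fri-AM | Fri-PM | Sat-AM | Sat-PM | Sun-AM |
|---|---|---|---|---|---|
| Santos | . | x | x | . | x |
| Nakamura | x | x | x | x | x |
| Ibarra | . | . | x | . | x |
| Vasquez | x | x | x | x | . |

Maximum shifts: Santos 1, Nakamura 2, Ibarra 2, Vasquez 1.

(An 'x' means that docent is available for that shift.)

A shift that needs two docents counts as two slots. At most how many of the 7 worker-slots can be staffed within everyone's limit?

6

Total capacity across all docents is 1+2+2+1 = 6, and 7 slots are needed, so at most 6 can be filled.
An assignment achieving 6: Fri-AM→Nakamura, Fri-PM→Santos, Sat-AM→Ibarra, Sat-PM→Nakamura+Vasquez, Sun-AM→Ibarra.
Loads: Santos 1/1, Nakamura 2/2, Ibarra 2/2, Vasquez 1/1.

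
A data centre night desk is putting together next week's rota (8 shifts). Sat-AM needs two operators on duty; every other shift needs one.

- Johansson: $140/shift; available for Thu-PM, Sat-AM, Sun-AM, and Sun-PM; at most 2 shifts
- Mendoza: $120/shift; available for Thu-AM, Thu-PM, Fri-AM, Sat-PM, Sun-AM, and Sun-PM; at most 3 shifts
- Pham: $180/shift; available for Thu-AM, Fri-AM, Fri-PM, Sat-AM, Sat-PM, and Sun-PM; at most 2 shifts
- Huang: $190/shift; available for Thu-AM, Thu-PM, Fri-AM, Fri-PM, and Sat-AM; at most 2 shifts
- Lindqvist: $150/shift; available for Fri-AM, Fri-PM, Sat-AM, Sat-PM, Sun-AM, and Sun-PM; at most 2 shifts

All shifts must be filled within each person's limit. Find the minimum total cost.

$1300

Picking the cheapest available operator for each shift independently would cost $1160, but that ignores the shift limits.
An optimal schedule: Thu-AM→Mendoza, Thu-PM→Mendoza, Fri-AM→Lindqvist, Fri-PM→Lindqvist, Sat-AM→Johansson+Pham, Sat-PM→Mendoza, Sun-AM→Johansson, Sun-PM→Pham.
Total: 120 + 120 + 150 + 150 + 140 + 180 + 120 + 140 + 180 = $1300.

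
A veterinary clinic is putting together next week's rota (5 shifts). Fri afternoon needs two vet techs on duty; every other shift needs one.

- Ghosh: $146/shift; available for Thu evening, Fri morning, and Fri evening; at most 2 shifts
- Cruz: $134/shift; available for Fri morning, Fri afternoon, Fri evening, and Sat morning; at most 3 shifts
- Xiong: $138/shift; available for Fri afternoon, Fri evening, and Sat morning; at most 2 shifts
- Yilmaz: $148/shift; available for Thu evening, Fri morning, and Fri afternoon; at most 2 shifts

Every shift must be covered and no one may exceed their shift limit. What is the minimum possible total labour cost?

Picking the cheapest available vet tech for each shift independently would cost $820, but that ignores the shift limits.
An optimal schedule: Thu evening→Ghosh, Fri morning→Cruz, Fri afternoon→Cruz+Xiong, Fri evening→Xiong, Sat morning→Cruz.
Total: 146 + 134 + 134 + 138 + 138 + 134 = $824.

$824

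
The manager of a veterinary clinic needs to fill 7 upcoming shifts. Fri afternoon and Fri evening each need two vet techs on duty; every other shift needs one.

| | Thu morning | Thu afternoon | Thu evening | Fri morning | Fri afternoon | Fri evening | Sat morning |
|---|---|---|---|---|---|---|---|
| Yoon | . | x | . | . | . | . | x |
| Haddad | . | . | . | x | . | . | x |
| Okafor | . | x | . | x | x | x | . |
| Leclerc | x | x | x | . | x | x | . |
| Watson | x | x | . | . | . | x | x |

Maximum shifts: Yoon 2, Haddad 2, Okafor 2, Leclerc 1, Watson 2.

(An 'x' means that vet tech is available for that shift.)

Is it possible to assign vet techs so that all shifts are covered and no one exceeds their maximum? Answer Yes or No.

Total capacity is 9 and 9 slots are needed, so capacity alone doesn't rule it out.
Shifts {Thu evening, Fri afternoon} need 3 worker-slots in total, but the vet techs available for any of those shifts (Okafor and Leclerc) can supply at most 2 among them. So no valid schedule exists.

No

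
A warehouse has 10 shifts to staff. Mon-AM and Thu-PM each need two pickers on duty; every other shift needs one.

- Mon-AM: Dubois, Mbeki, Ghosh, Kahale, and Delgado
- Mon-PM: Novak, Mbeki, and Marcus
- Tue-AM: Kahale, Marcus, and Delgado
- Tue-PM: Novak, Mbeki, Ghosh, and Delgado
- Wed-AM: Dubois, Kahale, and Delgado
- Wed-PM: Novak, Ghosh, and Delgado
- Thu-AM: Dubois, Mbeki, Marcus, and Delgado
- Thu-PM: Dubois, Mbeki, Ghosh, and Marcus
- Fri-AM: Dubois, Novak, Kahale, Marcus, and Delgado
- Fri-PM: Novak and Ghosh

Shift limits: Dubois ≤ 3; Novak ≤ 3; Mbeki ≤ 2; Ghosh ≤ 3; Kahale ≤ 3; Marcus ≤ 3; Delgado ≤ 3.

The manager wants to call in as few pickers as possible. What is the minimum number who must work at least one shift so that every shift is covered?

4

12 slots to fill and no one can take more than 3, so at least ⌈12/3⌉ = 4 pickers are needed.
Dubois, Novak, Ghosh, and Kahale alone can cover everything: Mon-AM→Ghosh+Kahale, Mon-PM→Novak, Tue-AM→Kahale, Tue-PM→Novak, Wed-AM→Dubois, Wed-PM→Novak, Thu-AM→Dubois, Thu-PM→Dubois+Ghosh, Fri-AM→Kahale, Fri-PM→Ghosh.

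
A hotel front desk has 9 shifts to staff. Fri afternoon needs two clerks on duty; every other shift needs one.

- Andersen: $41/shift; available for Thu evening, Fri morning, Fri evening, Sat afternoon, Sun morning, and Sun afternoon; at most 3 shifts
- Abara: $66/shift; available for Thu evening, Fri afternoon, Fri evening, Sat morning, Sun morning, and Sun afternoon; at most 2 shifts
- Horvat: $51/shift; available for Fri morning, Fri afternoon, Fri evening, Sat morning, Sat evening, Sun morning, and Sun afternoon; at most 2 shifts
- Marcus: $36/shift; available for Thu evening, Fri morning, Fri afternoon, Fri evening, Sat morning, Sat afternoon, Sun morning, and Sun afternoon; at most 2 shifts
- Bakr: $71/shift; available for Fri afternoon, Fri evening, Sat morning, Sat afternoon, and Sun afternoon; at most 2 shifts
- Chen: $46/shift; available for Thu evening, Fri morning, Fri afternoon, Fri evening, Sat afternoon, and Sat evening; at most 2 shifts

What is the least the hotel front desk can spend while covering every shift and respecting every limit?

Picking the cheapest available clerk for each shift independently would cost $380, but that ignores the shift limits.
An optimal schedule: Thu evening→Marcus, Fri morning→Marcus, Fri afternoon→Horvat+Abara, Fri evening→Chen, Sat morning→Horvat, Sat afternoon→Andersen, Sat evening→Chen, Sun morning→Andersen, Sun afternoon→Andersen.
Total: 36 + 36 + 51 + 66 + 46 + 51 + 41 + 46 + 41 + 41 = $455.

$455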